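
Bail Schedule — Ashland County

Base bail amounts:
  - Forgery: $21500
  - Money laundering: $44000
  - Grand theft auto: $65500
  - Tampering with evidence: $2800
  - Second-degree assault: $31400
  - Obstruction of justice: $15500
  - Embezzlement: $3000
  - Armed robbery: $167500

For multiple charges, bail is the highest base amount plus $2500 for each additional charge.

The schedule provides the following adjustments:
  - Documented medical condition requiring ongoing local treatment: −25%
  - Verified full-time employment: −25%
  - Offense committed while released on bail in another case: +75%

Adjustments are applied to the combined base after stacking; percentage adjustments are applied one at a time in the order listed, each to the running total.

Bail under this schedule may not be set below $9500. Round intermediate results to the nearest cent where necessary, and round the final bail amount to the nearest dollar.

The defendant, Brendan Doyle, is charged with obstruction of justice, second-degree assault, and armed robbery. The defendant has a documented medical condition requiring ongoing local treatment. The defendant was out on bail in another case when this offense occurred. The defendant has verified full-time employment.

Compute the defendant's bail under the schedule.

$169805

Base amounts from the schedule: obstruction of justice $15500; second-degree assault $31400; armed robbery $167500.
Stacking rule: highest base plus $2500 per additional charge. Highest is armed robbery at $167500; 2 additional charges → +$5000. Combined base = $172500.
Documented medical condition requiring ongoing local treatment (−25%): $172500 × 0.75 = $129375.
Verified full-time employment (−25%): $129375 × 0.75 = $97031.25.
Offense committed while released on bail in another case (+75%): $97031.25 × 1.75 = $169804.69.
$169804.69 is at or above the $9500 minimum.
Rounded to the nearest dollar: $169805.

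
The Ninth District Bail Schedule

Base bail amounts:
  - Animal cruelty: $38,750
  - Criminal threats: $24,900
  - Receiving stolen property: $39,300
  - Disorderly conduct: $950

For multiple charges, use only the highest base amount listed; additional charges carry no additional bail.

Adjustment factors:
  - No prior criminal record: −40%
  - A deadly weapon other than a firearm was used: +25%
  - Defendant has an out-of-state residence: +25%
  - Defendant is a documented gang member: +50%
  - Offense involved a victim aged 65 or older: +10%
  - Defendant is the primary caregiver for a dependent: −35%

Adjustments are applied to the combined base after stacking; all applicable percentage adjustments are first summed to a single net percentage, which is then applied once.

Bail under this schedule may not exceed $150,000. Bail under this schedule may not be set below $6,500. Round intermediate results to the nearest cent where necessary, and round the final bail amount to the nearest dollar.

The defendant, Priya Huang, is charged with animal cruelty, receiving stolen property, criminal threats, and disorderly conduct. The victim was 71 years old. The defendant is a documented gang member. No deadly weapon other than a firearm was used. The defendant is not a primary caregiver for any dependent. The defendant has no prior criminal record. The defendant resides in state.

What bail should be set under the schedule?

$47,160

Base amounts from the schedule: animal cruelty $38,750; receiving stolen property $39,300; criminal threats $24,900; disorderly conduct $950.
Stacking rule: use the highest base only. Highest is receiving stolen property at $39,300. Combined base = $39,300.
Net percentage adjustment: −40% +50% +10% = +20%. $39,300 × 1.2 = $47,160.
$47,160 is within the $150,000 maximum.
$47,160 is at or above the $6,500 minimum.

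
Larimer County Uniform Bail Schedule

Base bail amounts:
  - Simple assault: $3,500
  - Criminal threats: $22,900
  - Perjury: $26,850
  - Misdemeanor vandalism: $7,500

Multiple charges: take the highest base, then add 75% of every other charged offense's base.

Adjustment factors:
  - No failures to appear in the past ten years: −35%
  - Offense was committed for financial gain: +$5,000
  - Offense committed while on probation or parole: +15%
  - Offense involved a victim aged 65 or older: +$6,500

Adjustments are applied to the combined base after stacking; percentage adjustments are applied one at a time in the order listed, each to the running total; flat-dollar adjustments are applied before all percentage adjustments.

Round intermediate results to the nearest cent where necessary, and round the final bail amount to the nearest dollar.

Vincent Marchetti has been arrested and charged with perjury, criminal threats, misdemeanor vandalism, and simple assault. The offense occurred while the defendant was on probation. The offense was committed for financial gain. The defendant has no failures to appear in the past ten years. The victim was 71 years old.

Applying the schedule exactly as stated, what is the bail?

$47,672

Base amounts from the schedule: perjury $26,850; criminal threats $22,900; misdemeanor vandalism $7,500; simple assault $3,500.
Stacking rule: highest base plus 75% of each additional charge. Highest is perjury at $26,850. Additional: $22,900 × 75% = $17,175; $7,500 × 75% = $5,625; $3,500 × 75% = $2,625. Combined base = $26,850 + $25,425 = $52,275.
Offense was committed for financial gain (+$5,000 flat): $52,275 + $5,000 = $57,275.
Offense involved a victim aged 65 or older (+$6,500 flat): $57,275 + $6,500 = $63,775.
No failures to appear in the past ten years (−35%): $63,775 × 0.65 = $41,453.75.
Offense committed while on probation or parole (+15%): $41,453.75 × 1.15 = $47,671.81.
Rounded to the nearest dollar: $47,672.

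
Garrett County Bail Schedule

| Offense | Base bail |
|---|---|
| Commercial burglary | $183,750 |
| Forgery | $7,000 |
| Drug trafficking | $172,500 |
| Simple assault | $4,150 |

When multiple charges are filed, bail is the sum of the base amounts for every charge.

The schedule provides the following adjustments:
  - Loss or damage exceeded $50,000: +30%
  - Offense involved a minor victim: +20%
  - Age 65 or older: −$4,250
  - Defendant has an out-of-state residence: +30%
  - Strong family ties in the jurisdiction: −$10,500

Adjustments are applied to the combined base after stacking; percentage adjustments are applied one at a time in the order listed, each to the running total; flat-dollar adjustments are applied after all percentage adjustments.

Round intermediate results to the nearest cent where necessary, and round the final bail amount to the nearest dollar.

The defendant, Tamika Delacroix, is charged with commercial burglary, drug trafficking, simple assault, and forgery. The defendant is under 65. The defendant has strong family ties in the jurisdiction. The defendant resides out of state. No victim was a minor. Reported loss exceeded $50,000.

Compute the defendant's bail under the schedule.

$610,406

Base amounts from the schedule: commercial burglary $183,750; drug trafficking $172,500; simple assault $4,150; forgery $7,000.
Stacking rule: sum of all bases. $183,750 + $172,500 + $4,150 + $7,000 = $367,400.
Loss or damage exceeded $50,000 (+30%): $367,400 × 1.3 = $477,620.
Defendant has an out-of-state residence (+30%): $477,620 × 1.3 = $620,906.
Strong family ties in the jurisdiction (−$10,500 flat): $620,906 − $10,500 = $610,406.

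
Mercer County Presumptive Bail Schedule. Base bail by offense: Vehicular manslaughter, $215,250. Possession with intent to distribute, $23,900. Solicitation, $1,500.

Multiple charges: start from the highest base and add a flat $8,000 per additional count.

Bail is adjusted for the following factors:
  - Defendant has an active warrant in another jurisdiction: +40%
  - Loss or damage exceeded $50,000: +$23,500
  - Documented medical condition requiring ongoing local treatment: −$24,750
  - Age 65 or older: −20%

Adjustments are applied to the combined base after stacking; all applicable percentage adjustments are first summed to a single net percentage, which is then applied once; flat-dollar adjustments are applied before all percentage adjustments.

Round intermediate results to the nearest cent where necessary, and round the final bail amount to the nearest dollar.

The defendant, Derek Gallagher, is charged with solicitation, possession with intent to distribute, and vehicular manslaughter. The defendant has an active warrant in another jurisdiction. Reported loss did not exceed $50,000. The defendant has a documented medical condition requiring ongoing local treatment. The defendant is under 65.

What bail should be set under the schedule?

$289,100

Base amounts from the schedule: solicitation $1,500; possession with intent to distribute $23,900; vehicular manslaughter $215,250.
Stacking rule: highest base plus $8,000 per additional charge. Highest is vehicular manslaughter at $215,250; 2 additional charges → +$16,000. Combined base = $231,250.
Documented medical condition requiring ongoing local treatment (−$24,750 flat): $231,250 − $24,750 = $206,500.
Defendant has an active warrant in another jurisdiction (+40%): $206,500 × 1.4 = $289,100.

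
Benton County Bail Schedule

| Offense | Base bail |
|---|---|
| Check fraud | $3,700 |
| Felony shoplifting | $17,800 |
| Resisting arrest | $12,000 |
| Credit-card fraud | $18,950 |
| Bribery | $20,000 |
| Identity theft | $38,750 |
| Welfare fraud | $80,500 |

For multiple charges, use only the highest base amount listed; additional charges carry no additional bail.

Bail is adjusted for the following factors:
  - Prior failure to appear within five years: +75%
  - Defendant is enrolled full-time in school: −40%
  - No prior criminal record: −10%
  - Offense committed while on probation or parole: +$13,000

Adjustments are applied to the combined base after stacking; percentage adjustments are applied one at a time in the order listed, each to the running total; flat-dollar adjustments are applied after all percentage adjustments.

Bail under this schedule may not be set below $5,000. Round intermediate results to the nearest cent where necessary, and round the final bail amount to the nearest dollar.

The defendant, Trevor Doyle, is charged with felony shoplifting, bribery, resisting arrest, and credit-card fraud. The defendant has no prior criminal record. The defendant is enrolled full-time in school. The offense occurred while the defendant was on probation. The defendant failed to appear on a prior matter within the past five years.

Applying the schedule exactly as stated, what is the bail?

Base amounts from the schedule: felony shoplifting $17,800; bribery $20,000; resisting arrest $12,000; credit-card fraud $18,950.
Stacking rule: use the highest base only. Highest is bribery at $20,000. Combined base = $20,000.
Prior failure to appear within five years (+75%): $20,000 × 1.75 = $35,000.
Defendant is enrolled full-time in school (−40%): $35,000 × 0.6 = $21,000.
No prior criminal record (−10%): $21,000 × 0.9 = $18,900.
Offense committed while on probation or parole (+$13,000 flat): $18,900 + $13,000 = $31,900.
$31,900 is at or above the $5,000 minimum.

$31,900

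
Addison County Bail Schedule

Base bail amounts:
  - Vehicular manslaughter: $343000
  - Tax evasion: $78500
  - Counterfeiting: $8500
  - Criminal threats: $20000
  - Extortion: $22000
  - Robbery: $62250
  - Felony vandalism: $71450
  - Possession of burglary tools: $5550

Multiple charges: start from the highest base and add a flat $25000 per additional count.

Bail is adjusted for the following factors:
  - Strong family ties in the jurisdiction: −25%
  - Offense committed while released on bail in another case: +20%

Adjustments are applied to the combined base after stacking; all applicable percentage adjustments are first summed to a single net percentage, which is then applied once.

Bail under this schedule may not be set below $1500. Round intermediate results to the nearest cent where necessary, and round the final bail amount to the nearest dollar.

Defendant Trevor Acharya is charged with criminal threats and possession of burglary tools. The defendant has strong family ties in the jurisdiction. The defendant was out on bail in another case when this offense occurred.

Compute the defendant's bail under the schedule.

$42750

Base amounts from the schedule: criminal threats $20000; possession of burglary tools $5550.
Stacking rule: highest base plus $25000 per additional charge. Highest is criminal threats at $20000; 1 additional charge → +$25000. Combined base = $45000.
Net percentage adjustment: −25% +20% = −5%. $45000 × 0.95 = $42750.
$42750 is at or above the $1500 minimum.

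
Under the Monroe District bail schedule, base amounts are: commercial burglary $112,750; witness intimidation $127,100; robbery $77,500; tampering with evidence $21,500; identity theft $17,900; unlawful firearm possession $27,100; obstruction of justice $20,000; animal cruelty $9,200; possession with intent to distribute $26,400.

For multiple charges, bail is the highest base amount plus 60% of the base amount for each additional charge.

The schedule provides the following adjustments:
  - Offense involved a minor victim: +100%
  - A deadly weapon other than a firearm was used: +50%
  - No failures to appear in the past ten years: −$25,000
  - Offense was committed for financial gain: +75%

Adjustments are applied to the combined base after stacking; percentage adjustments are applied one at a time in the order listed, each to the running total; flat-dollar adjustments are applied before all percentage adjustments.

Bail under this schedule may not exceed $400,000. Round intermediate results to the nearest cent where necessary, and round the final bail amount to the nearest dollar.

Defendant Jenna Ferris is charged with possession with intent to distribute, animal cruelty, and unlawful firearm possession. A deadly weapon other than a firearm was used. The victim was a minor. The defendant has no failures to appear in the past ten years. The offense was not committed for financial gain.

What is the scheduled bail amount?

Base amounts from the schedule: possession with intent to distribute $26,400; animal cruelty $9,200; unlawful firearm possession $27,100.
Stacking rule: highest base plus 60% of each additional charge. Highest is unlawful firearm possession at $27,100. Additional: $26,400 × 60% = $15,840; $9,200 × 60% = $5,520. Combined base = $27,100 + $21,360 = $48,460.
No failures to appear in the past ten years (−$25,000 flat): $48,460 − $25,000 = $23,460.
Offense involved a minor victim (+100%): $23,460 × 2 = $46,920.
A deadly weapon other than a firearm was used (+50%): $46,920 × 1.5 = $70,380.
$70,380 is within the $400,000 maximum.

$70,380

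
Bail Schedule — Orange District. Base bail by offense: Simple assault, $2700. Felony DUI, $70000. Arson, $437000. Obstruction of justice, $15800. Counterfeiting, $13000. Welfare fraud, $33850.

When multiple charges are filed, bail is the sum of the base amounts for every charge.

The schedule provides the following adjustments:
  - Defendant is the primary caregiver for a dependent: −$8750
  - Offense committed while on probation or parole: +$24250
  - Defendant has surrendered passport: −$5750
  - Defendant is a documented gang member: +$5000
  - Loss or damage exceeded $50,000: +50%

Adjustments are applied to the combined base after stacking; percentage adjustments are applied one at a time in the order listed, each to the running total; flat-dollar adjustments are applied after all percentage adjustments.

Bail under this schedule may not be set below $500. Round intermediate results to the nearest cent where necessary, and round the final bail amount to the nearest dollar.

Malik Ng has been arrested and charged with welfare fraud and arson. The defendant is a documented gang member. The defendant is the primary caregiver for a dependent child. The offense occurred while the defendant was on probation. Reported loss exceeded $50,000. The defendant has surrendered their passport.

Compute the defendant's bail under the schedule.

Base amounts from the schedule: welfare fraud $33850; arson $437000.
Stacking rule: sum of all bases. $33850 + $437000 = $470850.
Loss or damage exceeded $50,000 (+50%): $470850 × 1.5 = $706275.
Defendant is the primary caregiver for a dependent (−$8750 flat): $706275 − $8750 = $697525.
Offense committed while on probation or parole (+$24250 flat): $697525 + $24250 = $721775.
Defendant has surrendered passport (−$5750 flat): $721775 − $5750 = $716025.
Defendant is a documented gang member (+$5000 flat): $716025 + $5000 = $721025.
$721025 is at or above the $500 minimum.

$721025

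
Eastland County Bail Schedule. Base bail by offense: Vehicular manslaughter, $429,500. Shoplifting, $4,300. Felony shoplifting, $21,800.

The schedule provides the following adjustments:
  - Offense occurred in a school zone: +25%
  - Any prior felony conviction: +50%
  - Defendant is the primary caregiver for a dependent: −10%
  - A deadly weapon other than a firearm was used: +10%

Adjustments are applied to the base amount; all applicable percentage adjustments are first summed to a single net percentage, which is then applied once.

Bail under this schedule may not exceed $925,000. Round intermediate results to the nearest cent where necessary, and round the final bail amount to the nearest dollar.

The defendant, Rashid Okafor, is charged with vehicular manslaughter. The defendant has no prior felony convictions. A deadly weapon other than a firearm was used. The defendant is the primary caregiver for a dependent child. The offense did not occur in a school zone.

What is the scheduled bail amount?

Base amounts from the schedule: vehicular manslaughter $429,500.
Single charge. Combined base = $429,500.
Net percentage adjustment: −10% +10% = +0%. $429,500 × 1 = $429,500.
$429,500 is within the $925,000 maximum.

$429,500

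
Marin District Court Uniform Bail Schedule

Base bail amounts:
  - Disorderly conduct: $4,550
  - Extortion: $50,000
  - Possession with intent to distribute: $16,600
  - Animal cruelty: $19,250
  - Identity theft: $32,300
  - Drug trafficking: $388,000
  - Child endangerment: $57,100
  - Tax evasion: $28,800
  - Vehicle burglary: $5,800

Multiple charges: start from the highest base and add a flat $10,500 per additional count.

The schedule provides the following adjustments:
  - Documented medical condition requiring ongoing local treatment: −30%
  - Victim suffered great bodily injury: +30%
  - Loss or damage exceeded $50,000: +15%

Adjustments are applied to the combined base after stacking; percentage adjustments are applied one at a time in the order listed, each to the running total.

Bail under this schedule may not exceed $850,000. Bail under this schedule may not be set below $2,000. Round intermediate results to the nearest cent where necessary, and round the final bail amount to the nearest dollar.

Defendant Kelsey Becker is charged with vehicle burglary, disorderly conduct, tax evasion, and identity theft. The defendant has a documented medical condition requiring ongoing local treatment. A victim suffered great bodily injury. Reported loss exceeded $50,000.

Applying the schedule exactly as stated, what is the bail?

Base amounts from the schedule: vehicle burglary $5,800; disorderly conduct $4,550; tax evasion $28,800; identity theft $32,300.
Stacking rule: highest base plus $10,500 per additional charge. Highest is identity theft at $32,300; 3 additional charges → +$31,500. Combined base = $63,800.
Documented medical condition requiring ongoing local treatment (−30%): $63,800 × 0.7 = $44,660.
Victim suffered great bodily injury (+30%): $44,660 × 1.3 = $58,058.
Loss or damage exceeded $50,000 (+15%): $58,058 × 1.15 = $66,766.70.
$66,766.70 is within the $850,000 maximum.
$66,766.70 is at or above the $2,000 minimum.
Rounded to the nearest dollar: $66,767.

$66,767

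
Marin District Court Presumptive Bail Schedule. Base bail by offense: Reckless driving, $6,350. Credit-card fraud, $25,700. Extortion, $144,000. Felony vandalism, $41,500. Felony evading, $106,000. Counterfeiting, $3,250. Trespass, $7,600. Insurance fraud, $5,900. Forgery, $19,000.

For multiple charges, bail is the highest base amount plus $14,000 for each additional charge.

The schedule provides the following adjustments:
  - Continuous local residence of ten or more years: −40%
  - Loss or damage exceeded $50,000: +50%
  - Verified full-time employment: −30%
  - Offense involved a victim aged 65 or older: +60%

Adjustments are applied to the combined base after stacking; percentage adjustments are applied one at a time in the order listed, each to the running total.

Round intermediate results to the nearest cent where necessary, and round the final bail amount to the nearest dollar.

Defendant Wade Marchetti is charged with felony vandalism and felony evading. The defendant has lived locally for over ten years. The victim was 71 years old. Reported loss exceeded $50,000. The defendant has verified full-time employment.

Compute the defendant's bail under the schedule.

Base amounts from the schedule: felony vandalism $41,500; felony evading $106,000.
Stacking rule: highest base plus $14,000 per additional charge. Highest is felony evading at $106,000; 1 additional charge → +$14,000. Combined base = $120,000.
Continuous local residence of ten or more years (−40%): $120,000 × 0.6 = $72,000.
Loss or damage exceeded $50,000 (+50%): $72,000 × 1.5 = $108,000.
Verified full-time employment (−30%): $108,000 × 0.7 = $75,600.
Offense involved a victim aged 65 or older (+60%): $75,600 × 1.6 = $120,960.

$120,960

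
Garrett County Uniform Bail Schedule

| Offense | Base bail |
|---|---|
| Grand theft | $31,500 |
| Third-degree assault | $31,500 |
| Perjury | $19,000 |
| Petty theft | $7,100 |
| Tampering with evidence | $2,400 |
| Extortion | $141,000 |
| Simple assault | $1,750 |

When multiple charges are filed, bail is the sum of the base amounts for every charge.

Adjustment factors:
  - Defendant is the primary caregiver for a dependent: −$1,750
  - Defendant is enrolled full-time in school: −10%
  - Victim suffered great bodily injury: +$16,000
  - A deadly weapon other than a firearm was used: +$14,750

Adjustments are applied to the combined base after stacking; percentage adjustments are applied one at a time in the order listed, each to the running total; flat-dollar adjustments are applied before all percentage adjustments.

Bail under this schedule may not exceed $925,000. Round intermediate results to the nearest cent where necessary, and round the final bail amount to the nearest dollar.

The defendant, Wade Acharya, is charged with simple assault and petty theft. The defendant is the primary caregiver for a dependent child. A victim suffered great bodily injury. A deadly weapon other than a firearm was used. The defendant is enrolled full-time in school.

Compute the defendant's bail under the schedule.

Base amounts from the schedule: simple assault $1,750; petty theft $7,100.
Stacking rule: sum of all bases. $1,750 + $7,100 = $8,850.
Defendant is the primary caregiver for a dependent (−$1,750 flat): $8,850 − $1,750 = $7,100.
Victim suffered great bodily injury (+$16,000 flat): $7,100 + $16,000 = $23,100.
A deadly weapon other than a firearm was used (+$14,750 flat): $23,100 + $14,750 = $37,850.
Defendant is enrolled full-time in school (−10%): $37,850 × 0.9 = $34,065.
$34,065 is within the $925,000 maximum.

$34,065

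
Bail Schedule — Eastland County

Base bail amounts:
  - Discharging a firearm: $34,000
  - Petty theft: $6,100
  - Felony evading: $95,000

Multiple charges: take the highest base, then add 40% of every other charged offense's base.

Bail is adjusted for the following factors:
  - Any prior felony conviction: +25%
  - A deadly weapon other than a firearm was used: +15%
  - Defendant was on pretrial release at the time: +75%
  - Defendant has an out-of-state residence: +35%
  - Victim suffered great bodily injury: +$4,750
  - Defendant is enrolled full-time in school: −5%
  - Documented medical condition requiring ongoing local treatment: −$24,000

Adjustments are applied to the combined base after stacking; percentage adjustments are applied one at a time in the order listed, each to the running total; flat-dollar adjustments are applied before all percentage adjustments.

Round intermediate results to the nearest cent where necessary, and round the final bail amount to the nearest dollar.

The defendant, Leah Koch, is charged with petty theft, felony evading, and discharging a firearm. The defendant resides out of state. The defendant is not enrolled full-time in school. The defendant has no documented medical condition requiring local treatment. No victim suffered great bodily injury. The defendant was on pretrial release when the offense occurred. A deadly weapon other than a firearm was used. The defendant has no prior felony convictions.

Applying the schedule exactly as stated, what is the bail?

$301,682

Base amounts from the schedule: petty theft $6,100; felony evading $95,000; discharging a firearm $34,000.
Stacking rule: highest base plus 40% of each additional charge. Highest is felony evading at $95,000. Additional: $6,100 × 40% = $2,440; $34,000 × 40% = $13,600. Combined base = $95,000 + $16,040 = $111,040.
A deadly weapon other than a firearm was used (+15%): $111,040 × 1.15 = $127,696.
Defendant was on pretrial release at the time (+75%): $127,696 × 1.75 = $223,468.
Defendant has an out-of-state residence (+35%): $223,468 × 1.35 = $301,681.80.
Rounded to the nearest dollar: $301,682.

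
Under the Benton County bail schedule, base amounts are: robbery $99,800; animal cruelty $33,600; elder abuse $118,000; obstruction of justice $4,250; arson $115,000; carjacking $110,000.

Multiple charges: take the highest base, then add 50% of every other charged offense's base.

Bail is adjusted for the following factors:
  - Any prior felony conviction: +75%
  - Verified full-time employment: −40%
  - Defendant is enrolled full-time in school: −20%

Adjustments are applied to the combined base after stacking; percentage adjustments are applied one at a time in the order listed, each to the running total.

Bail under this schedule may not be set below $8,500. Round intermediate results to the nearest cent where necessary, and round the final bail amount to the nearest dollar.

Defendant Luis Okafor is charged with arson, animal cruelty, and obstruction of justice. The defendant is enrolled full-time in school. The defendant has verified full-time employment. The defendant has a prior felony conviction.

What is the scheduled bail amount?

Base amounts from the schedule: arson $115,000; animal cruelty $33,600; obstruction of justice $4,250.
Stacking rule: highest base plus 50% of each additional charge. Highest is arson at $115,000. Additional: $33,600 × 50% = $16,800; $4,250 × 50% = $2,125. Combined base = $115,000 + $18,925 = $133,925.
Any prior felony conviction (+75%): $133,925 × 1.75 = $234,368.75.
Verified full-time employment (−40%): $234,368.75 × 0.6 = $140,621.25.
Defendant is enrolled full-time in school (−20%): $140,621.25 × 0.8 = $112,497.
$112,497 is at or above the $8,500 minimum.

$112,497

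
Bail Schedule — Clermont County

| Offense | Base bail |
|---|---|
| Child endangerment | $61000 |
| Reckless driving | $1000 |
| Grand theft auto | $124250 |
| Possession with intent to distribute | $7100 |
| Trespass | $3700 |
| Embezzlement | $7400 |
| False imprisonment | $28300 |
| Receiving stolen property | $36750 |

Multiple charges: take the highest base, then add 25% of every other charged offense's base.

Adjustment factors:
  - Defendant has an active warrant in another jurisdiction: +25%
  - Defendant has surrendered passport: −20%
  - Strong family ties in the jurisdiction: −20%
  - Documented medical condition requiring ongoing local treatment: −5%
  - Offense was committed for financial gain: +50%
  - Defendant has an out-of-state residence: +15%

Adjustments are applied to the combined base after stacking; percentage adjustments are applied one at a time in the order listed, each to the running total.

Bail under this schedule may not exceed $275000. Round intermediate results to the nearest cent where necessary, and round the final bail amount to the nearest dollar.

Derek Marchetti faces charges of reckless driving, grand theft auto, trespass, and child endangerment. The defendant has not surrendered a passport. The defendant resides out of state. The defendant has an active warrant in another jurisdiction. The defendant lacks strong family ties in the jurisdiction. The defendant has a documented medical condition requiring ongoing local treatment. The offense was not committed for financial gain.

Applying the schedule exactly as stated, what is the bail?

$192109

Base amounts from the schedule: reckless driving $1000; grand theft auto $124250; trespass $3700; child endangerment $61000.
Stacking rule: highest base plus 25% of each additional charge. Highest is grand theft auto at $124250. Additional: $1000 × 25% = $250; $3700 × 25% = $925; $61000 × 25% = $15250. Combined base = $124250 + $16425 = $140675.
Defendant has an active warrant in another jurisdiction (+25%): $140675 × 1.25 = $175843.75.
Documented medical condition requiring ongoing local treatment (−5%): $175843.75 × 0.95 = $167051.56.
Defendant has an out-of-state residence (+15%): $167051.56 × 1.15 = $192109.29.
$192109.29 is within the $275000 maximum.
Rounded to the nearest dollar: $192109.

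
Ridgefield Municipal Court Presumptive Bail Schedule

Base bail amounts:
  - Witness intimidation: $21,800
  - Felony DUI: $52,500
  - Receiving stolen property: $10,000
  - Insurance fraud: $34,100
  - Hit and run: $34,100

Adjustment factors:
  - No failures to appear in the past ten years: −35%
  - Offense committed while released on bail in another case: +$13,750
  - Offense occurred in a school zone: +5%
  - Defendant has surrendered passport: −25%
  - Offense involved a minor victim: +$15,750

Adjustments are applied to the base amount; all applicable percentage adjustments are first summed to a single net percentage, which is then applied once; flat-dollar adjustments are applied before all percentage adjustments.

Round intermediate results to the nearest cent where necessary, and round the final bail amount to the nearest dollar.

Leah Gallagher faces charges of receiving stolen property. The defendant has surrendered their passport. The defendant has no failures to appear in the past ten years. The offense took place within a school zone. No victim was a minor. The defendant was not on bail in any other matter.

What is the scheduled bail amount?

Base amounts from the schedule: receiving stolen property $10,000.
Single charge. Combined base = $10,000.
Net percentage adjustment: −35% +5% −25% = −55%. $10,000 × 0.45 = $4,500.

$4,500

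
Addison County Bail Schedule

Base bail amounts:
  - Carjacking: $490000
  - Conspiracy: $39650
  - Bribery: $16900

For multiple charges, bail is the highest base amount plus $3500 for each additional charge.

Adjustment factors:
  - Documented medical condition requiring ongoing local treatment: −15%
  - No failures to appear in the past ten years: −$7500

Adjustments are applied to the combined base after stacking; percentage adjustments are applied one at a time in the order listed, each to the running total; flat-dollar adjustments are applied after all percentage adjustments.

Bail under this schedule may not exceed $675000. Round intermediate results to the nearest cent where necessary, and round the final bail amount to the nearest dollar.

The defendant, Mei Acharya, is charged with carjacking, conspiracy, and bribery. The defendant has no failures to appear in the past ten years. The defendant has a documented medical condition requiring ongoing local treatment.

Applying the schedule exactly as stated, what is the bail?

$414950

Base amounts from the schedule: carjacking $490000; conspiracy $39650; bribery $16900.
Stacking rule: highest base plus $3500 per additional charge. Highest is carjacking at $490000; 2 additional charges → +$7000. Combined base = $497000.
Documented medical condition requiring ongoing local treatment (−15%): $497000 × 0.85 = $422450.
No failures to appear in the past ten years (−$7500 flat): $422450 − $7500 = $414950.
$414950 is within the $675000 maximum.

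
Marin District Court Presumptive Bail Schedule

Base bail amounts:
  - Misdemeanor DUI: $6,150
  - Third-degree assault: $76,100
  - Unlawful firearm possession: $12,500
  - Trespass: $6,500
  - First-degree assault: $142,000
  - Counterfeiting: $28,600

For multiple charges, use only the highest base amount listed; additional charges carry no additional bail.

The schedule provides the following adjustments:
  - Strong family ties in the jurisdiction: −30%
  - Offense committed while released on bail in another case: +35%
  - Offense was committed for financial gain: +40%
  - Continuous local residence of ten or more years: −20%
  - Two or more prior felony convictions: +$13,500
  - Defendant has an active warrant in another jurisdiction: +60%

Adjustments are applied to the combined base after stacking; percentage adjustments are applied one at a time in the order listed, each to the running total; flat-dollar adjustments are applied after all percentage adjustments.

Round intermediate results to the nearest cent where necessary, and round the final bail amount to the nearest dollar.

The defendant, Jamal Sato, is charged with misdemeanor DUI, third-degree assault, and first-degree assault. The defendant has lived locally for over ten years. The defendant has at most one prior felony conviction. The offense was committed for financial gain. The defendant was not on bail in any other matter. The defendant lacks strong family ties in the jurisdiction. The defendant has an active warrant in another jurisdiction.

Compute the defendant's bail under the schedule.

$254,464

Base amounts from the schedule: misdemeanor DUI $6,150; third-degree assault $76,100; first-degree assault $142,000.
Stacking rule: use the highest base only. Highest is first-degree assault at $142,000. Combined base = $142,000.
Offense was committed for financial gain (+40%): $142,000 × 1.4 = $198,800.
Continuous local residence of ten or more years (−20%): $198,800 × 0.8 = $159,040.
Defendant has an active warrant in another jurisdiction (+60%): $159,040 × 1.6 = $254,464.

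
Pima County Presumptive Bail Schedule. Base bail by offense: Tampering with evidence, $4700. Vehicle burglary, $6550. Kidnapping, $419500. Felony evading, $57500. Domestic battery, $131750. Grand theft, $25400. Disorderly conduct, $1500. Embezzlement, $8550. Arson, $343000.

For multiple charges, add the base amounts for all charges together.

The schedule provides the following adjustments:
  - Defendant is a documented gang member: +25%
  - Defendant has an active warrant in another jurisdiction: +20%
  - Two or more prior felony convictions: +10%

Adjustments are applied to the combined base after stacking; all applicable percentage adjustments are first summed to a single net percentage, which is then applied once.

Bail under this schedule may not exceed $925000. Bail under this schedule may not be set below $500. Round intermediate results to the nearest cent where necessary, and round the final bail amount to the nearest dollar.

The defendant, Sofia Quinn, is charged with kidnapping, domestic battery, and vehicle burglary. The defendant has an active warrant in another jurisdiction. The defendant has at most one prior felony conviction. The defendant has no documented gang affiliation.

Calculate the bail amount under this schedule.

Base amounts from the schedule: kidnapping $419500; domestic battery $131750; vehicle burglary $6550.
Stacking rule: sum of all bases. $419500 + $131750 + $6550 = $557800.
Defendant has an active warrant in another jurisdiction (+20%): $557800 × 1.2 = $669360.
$669360 is within the $925000 maximum.
$669360 is at or above the $500 minimum.

$669360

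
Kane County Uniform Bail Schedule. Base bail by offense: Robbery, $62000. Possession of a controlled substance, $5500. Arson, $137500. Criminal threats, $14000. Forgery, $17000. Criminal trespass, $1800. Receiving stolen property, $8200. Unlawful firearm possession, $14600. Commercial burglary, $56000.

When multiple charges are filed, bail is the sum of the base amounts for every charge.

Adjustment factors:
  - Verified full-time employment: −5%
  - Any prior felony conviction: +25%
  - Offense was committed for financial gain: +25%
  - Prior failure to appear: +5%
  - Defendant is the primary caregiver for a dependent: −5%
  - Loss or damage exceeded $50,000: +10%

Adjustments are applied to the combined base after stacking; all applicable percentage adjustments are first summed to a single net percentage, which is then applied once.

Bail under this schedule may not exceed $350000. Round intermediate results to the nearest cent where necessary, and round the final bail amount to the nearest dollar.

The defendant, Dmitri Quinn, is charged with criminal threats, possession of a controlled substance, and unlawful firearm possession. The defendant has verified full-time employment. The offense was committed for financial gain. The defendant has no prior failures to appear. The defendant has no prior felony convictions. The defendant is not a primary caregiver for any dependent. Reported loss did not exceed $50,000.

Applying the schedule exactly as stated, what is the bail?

Base amounts from the schedule: criminal threats $14000; possession of a controlled substance $5500; unlawful firearm possession $14600.
Stacking rule: sum of all bases. $14000 + $5500 + $14600 = $34100.
Net percentage adjustment: −5% +25% = +20%. $34100 × 1.2 = $40920.
$40920 is within the $350000 maximum.

$40920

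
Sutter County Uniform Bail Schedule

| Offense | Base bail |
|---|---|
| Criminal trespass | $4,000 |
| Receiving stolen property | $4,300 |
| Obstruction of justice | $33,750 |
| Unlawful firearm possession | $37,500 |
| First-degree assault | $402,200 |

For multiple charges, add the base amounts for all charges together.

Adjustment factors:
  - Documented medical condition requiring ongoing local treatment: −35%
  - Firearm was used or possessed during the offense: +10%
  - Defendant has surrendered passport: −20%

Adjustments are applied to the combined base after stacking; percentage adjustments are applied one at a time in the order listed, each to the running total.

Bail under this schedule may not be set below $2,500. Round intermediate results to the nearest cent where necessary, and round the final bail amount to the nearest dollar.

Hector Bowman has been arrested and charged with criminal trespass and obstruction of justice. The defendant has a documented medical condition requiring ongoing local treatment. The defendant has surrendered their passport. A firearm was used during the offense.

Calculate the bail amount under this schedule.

Base amounts from the schedule: criminal trespass $4,000; obstruction of justice $33,750.
Stacking rule: sum of all bases. $4,000 + $33,750 = $37,750.
Documented medical condition requiring ongoing local treatment (−35%): $37,750 × 0.65 = $24,537.50.
Firearm was used or possessed during the offense (+10%): $24,537.50 × 1.1 = $26,991.25.
Defendant has surrendered passport (−20%): $26,991.25 × 0.8 = $21,593.
$21,593 is at or above the $2,500 minimum.

$21,593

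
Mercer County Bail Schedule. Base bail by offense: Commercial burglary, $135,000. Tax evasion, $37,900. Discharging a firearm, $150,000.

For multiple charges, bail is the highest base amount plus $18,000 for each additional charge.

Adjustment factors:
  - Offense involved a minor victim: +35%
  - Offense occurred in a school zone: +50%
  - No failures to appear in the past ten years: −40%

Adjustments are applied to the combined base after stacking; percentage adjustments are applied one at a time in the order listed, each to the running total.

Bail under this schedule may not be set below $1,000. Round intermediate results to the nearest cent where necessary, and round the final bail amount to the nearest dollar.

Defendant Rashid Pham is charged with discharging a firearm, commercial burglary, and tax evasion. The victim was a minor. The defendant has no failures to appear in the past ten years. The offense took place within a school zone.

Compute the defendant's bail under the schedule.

Base amounts from the schedule: discharging a firearm $150,000; commercial burglary $135,000; tax evasion $37,900.
Stacking rule: highest base plus $18,000 per additional charge. Highest is discharging a firearm at $150,000; 2 additional charges → +$36,000. Combined base = $186,000.
Offense involved a minor victim (+35%): $186,000 × 1.35 = $251,100.
Offense occurred in a school zone (+50%): $251,100 × 1.5 = $376,650.
No failures to appear in the past ten years (−40%): $376,650 × 0.6 = $225,990.
$225,990 is at or above the $1,000 minimum.

$225,990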